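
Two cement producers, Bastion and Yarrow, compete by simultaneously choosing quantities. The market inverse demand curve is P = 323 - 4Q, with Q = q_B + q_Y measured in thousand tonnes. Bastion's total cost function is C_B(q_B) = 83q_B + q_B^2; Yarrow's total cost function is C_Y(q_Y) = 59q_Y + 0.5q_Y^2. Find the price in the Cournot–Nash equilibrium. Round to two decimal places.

172.51

Bastion's profit: π_B = (323 - 4Q)q_B - (83q_B + q_B²). Setting ∂π_B/∂q_B = 0: 240 - 10q_B - 4(q_Y) = 0.
Yarrow's profit: π_Y = (323 - 4Q)q_Y - (59q_Y + (1/2)q_Y²). Setting ∂π_Y/∂q_Y = 0: 264 - 9q_Y - 4(q_B) = 0.
So q_B = (240 - 4q_Y)/10 and q_Y = (264 - 4q_B)/9.
Substituting one into the other gives q_B = 552/37 and q_Y = 840/37.
Total output Q = 1392/37, so price P = 323 - 4·(1392/37) = 172.5135.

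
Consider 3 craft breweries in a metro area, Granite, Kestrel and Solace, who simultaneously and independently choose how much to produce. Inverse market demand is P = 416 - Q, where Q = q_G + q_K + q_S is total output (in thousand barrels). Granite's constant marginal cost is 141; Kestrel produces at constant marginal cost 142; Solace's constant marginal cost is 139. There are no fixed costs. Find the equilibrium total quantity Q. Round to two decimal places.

206.50

Granite's profit: π_G = (416 - Q)q_G - (141q_G). Setting ∂π_G/∂q_G = 0: 275 - 2q_G - (q_K + q_S) = 0.
Kestrel's first-order condition: 274 - 2q_K - (q_G + q_S) = 0.
Solace's first-order condition: 277 - 2q_S - (q_G + q_K) = 0.
Adding the 3 conditions: 826 − 2Q − 2Q = 0, i.e. Q = 413/2.
Back-substituting: q_G = (275 − 413/2) = 137/2, q_K = (274 − 413/2) = 135/2, q_S = (277 − 413/2) = 141/2.
Total output Q = 137/2 + 135/2 + 141/2 = 413/2.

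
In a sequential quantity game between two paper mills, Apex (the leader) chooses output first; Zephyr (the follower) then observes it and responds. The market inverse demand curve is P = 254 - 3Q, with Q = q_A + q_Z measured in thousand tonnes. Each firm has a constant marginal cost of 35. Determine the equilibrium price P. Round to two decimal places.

The follower Zephyr best-responds to any q_A: π_Z = (254 - 3Q)q_Z - 35q_Z.
Setting the follower's marginal profit to zero, 219 - 3q_A - 6q_Z = 0, i.e. q_Z = (219 - 3q_A)/6.
Apex substitutes q_Z(q_A) into its own profit: π_A = q_A(254 - 3q_A - (219 - 3q_A)/2) - 35q_A = (289/2 - (3/2)q_A)q_A - 35q_A.
Maximising: ∂π_A/∂q_A = 219/2 - 3q_A = 0, giving q_A = 73/2.
Then q_Z = (219 - 3·(73/2))/6 = 73/4.
Total output Q = 219/4, so price P = 254 - 3·(219/4) = 359/4.

89.75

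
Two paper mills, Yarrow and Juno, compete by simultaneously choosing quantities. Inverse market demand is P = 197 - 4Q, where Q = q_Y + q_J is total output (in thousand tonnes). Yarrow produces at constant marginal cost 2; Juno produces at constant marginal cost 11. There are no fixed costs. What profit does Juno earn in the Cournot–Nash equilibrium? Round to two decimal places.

Yarrow's profit: π_Y = (197 - 4Q)q_Y - (2q_Y). Setting ∂π_Y/∂q_Y = 0: 195 - 8q_Y - 4(q_J) = 0.
Juno's first-order condition: 186 - 8q_J - 4(q_Y) = 0.
Rearranging gives the reaction functions q_Y = (195 - 4q_J)/8 and q_J = (186 - 4q_Y)/8.
Substituting one into the other gives q_Y = 17 and q_J = 59/4.
Price P = 197 - 4·(127/4) = 70.
Juno's profit: (70 - 11)·(59/4) = 870.2500.

870.25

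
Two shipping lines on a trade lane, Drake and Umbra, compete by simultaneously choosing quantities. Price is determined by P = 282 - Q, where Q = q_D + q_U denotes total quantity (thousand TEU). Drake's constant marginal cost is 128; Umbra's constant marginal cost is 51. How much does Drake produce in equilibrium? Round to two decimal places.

Drake's profit: π_D = (282 - Q)q_D - (128q_D). Setting ∂π_D/∂q_D = 0: 154 - 2q_D - (q_U) = 0.
Umbra's profit: π_U = (282 - Q)q_U - (51q_U). Setting ∂π_U/∂q_U = 0: 231 - 2q_U - (q_D) = 0.
So q_D = (154 - q_U)/2 and q_U = (231 - q_D)/2.
Substituting one into the other gives q_D = 77/3 and q_U = 308/3.

25.67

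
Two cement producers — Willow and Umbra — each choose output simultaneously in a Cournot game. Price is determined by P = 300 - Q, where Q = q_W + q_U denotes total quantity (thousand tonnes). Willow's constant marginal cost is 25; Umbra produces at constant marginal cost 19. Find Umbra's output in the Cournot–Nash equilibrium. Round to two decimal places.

Willow's profit: π_W = (300 - Q)q_W - (25q_W). Setting ∂π_W/∂q_W = 0: 275 - 2q_W - (q_U) = 0.
Umbra's profit: π_U = (300 - Q)q_U - (19q_U). Setting ∂π_U/∂q_U = 0: 281 - 2q_U - (q_W) = 0.
So q_W = (275 - q_U)/2 and q_U = (281 - q_W)/2.
Substituting one into the other gives q_W = 269/3 and q_U = 287/3.

95.67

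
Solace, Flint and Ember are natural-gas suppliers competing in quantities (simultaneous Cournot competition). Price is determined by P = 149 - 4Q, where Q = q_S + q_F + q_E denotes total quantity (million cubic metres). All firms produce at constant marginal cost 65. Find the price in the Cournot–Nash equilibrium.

86

A representative firm's profit is π_i = q_i(149 - 4Q) - 65q_i.
Setting ∂π_i/∂q_i = 0 with rivals' quantities fixed: 84 - 8q_i - 4·Σ_{j≠i} q_j = 0.
By symmetry each firm produces the same amount; substituting Σ_{j≠i} q_j = 2q_i yields q_i = 84/16 = 21/4.
Total output Q = 63/4, so price P = 149 - 4·(63/4) = 86.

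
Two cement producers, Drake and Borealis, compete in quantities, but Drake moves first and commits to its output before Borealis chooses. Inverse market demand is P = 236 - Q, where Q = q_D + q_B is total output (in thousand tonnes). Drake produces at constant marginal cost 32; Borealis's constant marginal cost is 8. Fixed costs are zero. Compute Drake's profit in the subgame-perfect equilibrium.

The follower Borealis best-responds to any q_D: π_B = (236 - Q)q_B - 8q_B.
∂π_B/∂q_B = 228 - q_D - 2q_B = 0 gives the reaction function q_B = (228 - q_D)/2.
Drake substitutes q_B(q_D) into its own profit: π_D = q_D(236 - q_D - (228 - q_D)/2) - 32q_D = (122 - (1/2)q_D)q_D - 32q_D.
Maximising: ∂π_D/∂q_D = 90 - q_D = 0, giving q_D = 90.
Then q_B = (228 - 90)/2 = 69.
Price P = 236 - 159 = 77.
Drake's profit: (77 - 32)·90 = 4050.

4050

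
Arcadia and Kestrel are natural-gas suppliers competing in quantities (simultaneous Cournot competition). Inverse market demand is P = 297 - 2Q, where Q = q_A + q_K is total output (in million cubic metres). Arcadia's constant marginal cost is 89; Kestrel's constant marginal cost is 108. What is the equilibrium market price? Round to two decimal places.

Arcadia's profit: π_A = (297 - 2Q)q_A - (89q_A). Setting ∂π_A/∂q_A = 0: 208 - 4q_A - 2(q_K) = 0.
Kestrel's first-order condition: 189 - 4q_K - 2(q_A) = 0.
So q_A = (208 - 2q_K)/4 and q_K = (189 - 2q_A)/4.
Substituting one into the other gives q_A = 227/6 and q_K = 85/3.
Total output Q = 397/6, so price P = 297 - 2·(397/6) = 494/3.

164.67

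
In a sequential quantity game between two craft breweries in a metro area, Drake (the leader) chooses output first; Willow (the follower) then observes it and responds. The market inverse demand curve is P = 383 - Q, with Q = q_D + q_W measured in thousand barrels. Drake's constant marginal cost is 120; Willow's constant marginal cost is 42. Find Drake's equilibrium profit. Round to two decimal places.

The follower Willow best-responds to any q_D: π_W = (383 - Q)q_W - 42q_W.
∂π_W/∂q_W = 341 - q_D - 2q_W = 0 gives the reaction function q_W = (341 - q_D)/2.
Drake substitutes q_W(q_D) into its own profit: π_D = q_D(383 - q_D - (341 - q_D)/2) - 120q_D = (425/2 - (1/2)q_D)q_D - 120q_D.
Leader FOC: 185/2 - q_D = 0, so q_D = 185/2.
Then q_W = (341 - 185/2)/2 = 497/4.
Price P = 383 - 867/4 = 665/4.
Drake's profit: (665/4 - 120)·(185/2) = 4278.1250.

4278.13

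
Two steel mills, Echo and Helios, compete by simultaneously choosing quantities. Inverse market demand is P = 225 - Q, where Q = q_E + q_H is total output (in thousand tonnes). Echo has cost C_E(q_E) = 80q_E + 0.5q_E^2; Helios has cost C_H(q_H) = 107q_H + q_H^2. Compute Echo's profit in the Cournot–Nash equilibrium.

2646

Echo's profit: π_E = (225 - Q)q_E - (80q_E + (1/2)q_E²). Setting ∂π_E/∂q_E = 0: 145 - 3q_E - (q_H) = 0.
Helios's profit: π_H = (225 - Q)q_H - (107q_H + q_H²). Setting ∂π_H/∂q_H = 0: 118 - 4q_H - (q_E) = 0.
Best responses: q_E = (145 - q_H)/3, q_H = (118 - q_E)/4.
Solving the pair: q_E = 42, q_H = 19.
Price P = 225 - 61 = 164.
Echo's profit: 164·42 - 80·42 - (1/2)·42² = 2646.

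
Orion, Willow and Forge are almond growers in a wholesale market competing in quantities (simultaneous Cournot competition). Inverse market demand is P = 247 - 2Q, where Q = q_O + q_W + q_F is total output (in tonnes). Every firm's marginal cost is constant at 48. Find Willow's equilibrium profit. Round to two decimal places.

A representative firm's profit is π_i = q_i(247 - 2Q) - 48q_i.
Setting ∂π_i/∂q_i = 0 with rivals' quantities fixed: 199 - 4q_i - 2·Σ_{j≠i} q_j = 0.
By symmetry each firm produces the same amount; substituting Σ_{j≠i} q_j = 2q_i yields q_i = 199/8.
Price P = 247 - 2·(597/8) = 391/4.
Willow's profit: (391/4 - 48)·(199/8) = 1237.5313.

1237.53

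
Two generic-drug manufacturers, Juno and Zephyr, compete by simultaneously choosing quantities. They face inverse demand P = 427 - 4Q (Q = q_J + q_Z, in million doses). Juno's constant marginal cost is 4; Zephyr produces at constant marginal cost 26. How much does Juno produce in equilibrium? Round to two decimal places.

37.08

Juno's profit: π_J = (427 - 4Q)q_J - (4q_J). Setting ∂π_J/∂q_J = 0: 423 - 8q_J - 4(q_Z) = 0.
Zephyr's profit: π_Z = (427 - 4Q)q_Z - (26q_Z). Setting ∂π_Z/∂q_Z = 0: 401 - 8q_Z - 4(q_J) = 0.
So q_J = (423 - 4q_Z)/8 and q_Z = (401 - 4q_J)/8.
Substituting one into the other gives q_J = 445/12 and q_Z = 379/12.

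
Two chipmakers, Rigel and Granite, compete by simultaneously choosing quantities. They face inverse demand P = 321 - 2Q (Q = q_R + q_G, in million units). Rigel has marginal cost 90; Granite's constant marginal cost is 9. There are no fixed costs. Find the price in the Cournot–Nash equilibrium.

140

Rigel's profit: π_R = (321 - 2Q)q_R - (90q_R). Setting ∂π_R/∂q_R = 0: 231 - 4q_R - 2(q_G) = 0.
Granite's profit: π_G = (321 - 2Q)q_G - (9q_G). Setting ∂π_G/∂q_G = 0: 312 - 4q_G - 2(q_R) = 0.
Best responses: q_R = (231 - 2q_G)/4, q_G = (312 - 2q_R)/4.
Substituting one into the other gives q_R = 25 and q_G = 131/2.
Total output Q = 181/2, so price P = 321 - 2·(181/2) = 140.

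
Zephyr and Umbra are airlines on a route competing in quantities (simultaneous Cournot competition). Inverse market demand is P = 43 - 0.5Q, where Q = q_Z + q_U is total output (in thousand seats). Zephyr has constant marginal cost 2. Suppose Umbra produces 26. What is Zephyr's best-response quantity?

With the rival's output fixed at 26, Zephyr's profit is π_Z = (43 - (1/2)·26 - (1/2)q_Z)q_Z - (2q_Z) = (30 - (1/2)q_Z)q_Z - (2q_Z).
∂π_Z/∂q_Z = 28 - q_Z = 0, so q_Z = 28.

28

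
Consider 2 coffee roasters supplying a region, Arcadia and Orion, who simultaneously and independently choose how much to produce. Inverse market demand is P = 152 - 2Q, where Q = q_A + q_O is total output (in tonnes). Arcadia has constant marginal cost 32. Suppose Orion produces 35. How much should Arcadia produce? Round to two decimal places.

12.50

With the rival's output fixed at 35, Arcadia's profit is π_A = (152 - 2·35 - 2q_A)q_A - (32q_A) = (82 - 2q_A)q_A - (32q_A).
∂π_A/∂q_A = 50 - 4q_A = 0, so q_A = 25/2.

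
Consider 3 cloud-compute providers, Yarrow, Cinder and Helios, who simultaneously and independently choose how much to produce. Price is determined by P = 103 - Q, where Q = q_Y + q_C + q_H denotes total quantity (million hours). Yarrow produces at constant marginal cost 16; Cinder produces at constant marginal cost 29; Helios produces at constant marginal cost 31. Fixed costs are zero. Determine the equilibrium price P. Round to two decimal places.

44.75

Yarrow's profit: π_Y = (103 - Q)q_Y - (16q_Y). Setting ∂π_Y/∂q_Y = 0: 87 - 2q_Y - (q_C + q_H) = 0.
Cinder's first-order condition: 74 - 2q_C - (q_Y + q_H) = 0.
Helios's first-order condition: 72 - 2q_H - (q_Y + q_C) = 0.
Adding the 3 conditions: 233 − 2Q − 2Q = 0, i.e. Q = 233/4.
Back-substituting: q_Y = (87 − 233/4) = 115/4, q_C = (74 − 233/4) = 63/4, q_H = (72 − 233/4) = 55/4.
Total output Q = 233/4, so price P = 103 - 233/4 = 179/4.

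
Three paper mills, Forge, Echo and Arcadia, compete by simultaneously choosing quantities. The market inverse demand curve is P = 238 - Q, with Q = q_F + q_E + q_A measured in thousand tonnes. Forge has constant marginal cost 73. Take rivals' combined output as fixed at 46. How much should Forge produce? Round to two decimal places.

59.50

With rivals' combined output fixed at 46, Forge's profit is π_F = (238 - 46 - q_F)q_F - (73q_F) = (192 - q_F)q_F - (73q_F).
∂π_F/∂q_F = 119 - 2q_F = 0, so q_F = 119/2.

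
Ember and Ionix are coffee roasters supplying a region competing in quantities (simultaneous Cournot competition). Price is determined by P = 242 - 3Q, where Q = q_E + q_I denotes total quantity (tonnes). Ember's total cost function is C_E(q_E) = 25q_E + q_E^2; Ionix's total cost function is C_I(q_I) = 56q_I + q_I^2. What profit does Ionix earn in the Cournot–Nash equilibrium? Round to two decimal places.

926.37

Ember's profit: π_E = (242 - 3Q)q_E - (25q_E + q_E²). Setting ∂π_E/∂q_E = 0: 217 - 8q_E - 3(q_I) = 0.
Ionix's profit: π_I = (242 - 3Q)q_I - (56q_I + q_I²). Setting ∂π_I/∂q_I = 0: 186 - 8q_I - 3(q_E) = 0.
Best responses: q_E = (217 - 3q_I)/8, q_I = (186 - 3q_E)/8.
Solving the pair: q_E = 1178/55, q_I = 837/55.
Price P = 242 - 3·(403/11) = 1453/11.
Ionix's profit: (1453/11)·(837/55) - 56·(837/55) - (837/55)² = 926.3722.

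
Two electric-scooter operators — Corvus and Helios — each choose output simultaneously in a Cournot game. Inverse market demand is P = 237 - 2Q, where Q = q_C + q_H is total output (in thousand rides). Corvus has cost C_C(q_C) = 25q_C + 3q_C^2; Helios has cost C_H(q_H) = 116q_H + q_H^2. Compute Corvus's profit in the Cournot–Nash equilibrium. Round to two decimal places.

1691.49

Corvus's profit: π_C = (237 - 2Q)q_C - (25q_C + 3q_C²). Setting ∂π_C/∂q_C = 0: 212 - 10q_C - 2(q_H) = 0.
Helios's profit: π_H = (237 - 2Q)q_H - (116q_H + q_H²). Setting ∂π_H/∂q_H = 0: 121 - 6q_H - 2(q_C) = 0.
So q_C = (212 - 2q_H)/10 and q_H = (121 - 2q_C)/6.
Solving the pair: q_C = 515/28, q_H = 393/28.
Price P = 237 - 2·(227/7) = 1205/7.
Corvus's profit: (1205/7)·(515/28) - 25·(515/28) - 3(515/28)² = 1691.4860.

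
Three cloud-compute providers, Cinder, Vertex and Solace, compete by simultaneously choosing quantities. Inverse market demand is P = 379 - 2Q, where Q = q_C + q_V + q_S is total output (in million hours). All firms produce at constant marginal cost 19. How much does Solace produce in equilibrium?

45

A representative firm's profit is π_i = q_i(379 - 2Q) - 19q_i.
Setting ∂π_i/∂q_i = 0 with rivals' quantities fixed: 360 - 4q_i - 2·Σ_{j≠i} q_j = 0.
By symmetry each firm produces the same amount; substituting Σ_{j≠i} q_j = 2q_i yields q_i = 360/8 = 45.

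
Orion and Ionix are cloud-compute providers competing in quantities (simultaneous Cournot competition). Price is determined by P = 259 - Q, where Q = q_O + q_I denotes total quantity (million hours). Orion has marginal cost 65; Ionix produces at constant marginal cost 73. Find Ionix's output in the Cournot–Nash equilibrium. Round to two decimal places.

59.33

Orion's profit: π_O = (259 - Q)q_O - (65q_O). Setting ∂π_O/∂q_O = 0: 194 - 2q_O - (q_I) = 0.
Ionix's first-order condition: 186 - 2q_I - (q_O) = 0.
Rearranging gives the reaction functions q_O = (194 - q_I)/2 and q_I = (186 - q_O)/2.
Solving the pair: q_O = 202/3, q_I = 178/3.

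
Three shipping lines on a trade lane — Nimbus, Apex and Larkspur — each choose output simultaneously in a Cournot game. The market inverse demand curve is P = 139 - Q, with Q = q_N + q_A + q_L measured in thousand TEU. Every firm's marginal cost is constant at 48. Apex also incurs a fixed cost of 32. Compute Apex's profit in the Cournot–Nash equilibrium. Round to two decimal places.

A representative firm's profit is π_i = q_i(139 - Q) - 48q_i.
Setting ∂π_i/∂q_i = 0 with rivals' quantities fixed: 91 - 2q_i - Σ_{j≠i} q_j = 0.
By symmetry each firm produces the same amount; substituting Σ_{j≠i} q_j = 2q_i yields q_i = 91/4.
Price P = 139 - 273/4 = 283/4.
Apex's profit: (283/4 - 48)·(91/4) - 32 = 485.5625.

485.56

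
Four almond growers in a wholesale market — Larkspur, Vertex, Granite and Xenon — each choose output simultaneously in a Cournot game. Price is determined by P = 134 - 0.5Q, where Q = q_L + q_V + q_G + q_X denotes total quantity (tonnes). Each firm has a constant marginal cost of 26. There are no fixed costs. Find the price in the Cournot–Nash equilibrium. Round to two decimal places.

47.60

A representative firm's profit is π_i = q_i(134 - 0.5Q) - 26q_i.
First-order condition (treating rivals' output as given): 108 - q_i - (1/2)·Σ_{j≠i} q_j = 0.
By symmetry each firm produces the same amount; substituting Σ_{j≠i} q_j = 3q_i yields q_i = 108/(5/2) = 216/5.
Total output Q = 864/5, so price P = 134 - (1/2)·(864/5) = 238/5.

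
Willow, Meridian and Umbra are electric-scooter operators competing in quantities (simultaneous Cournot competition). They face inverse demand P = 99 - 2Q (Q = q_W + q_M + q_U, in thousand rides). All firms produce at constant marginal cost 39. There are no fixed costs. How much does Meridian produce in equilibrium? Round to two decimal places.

A representative firm's profit is π_i = q_i(99 - 2Q) - 39q_i.
Setting ∂π_i/∂q_i = 0 with rivals' quantities fixed: 60 - 4q_i - 2·Σ_{j≠i} q_j = 0.
By symmetry each firm produces the same amount; substituting Σ_{j≠i} q_j = 2q_i yields q_i = 60/8 = 15/2.

7.50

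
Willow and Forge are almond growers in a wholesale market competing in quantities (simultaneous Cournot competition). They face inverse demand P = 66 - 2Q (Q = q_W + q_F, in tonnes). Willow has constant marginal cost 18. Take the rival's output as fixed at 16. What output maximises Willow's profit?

With the rival's output fixed at 16, Willow's profit is π_W = (66 - 2·16 - 2q_W)q_W - (18q_W) = (34 - 2q_W)q_W - (18q_W).
∂π_W/∂q_W = 16 - 4q_W = 0, so q_W = 4.

4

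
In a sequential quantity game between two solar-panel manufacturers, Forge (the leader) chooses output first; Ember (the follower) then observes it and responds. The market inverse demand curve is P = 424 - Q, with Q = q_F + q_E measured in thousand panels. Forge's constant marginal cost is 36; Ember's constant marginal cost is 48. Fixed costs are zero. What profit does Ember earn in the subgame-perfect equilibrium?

7744

Solve by backward induction. Given q_F, the follower Ember maximises π_E = (424 - q_F - q_E)q_E - 48q_E.
∂π_E/∂q_E = 376 - q_F - 2q_E = 0 gives the reaction function q_E = (376 - q_F)/2.
Forge substitutes q_E(q_F) into its own profit: π_F = q_F(424 - q_F - (376 - q_F)/2) - 36q_F = (236 - (1/2)q_F)q_F - 36q_F.
Maximising: ∂π_F/∂q_F = 200 - q_F = 0, giving q_F = 200.
Then q_E = (376 - 200)/2 = 88.
Price P = 424 - 288 = 136.
Ember's profit: (136 - 48)·88 = 7744.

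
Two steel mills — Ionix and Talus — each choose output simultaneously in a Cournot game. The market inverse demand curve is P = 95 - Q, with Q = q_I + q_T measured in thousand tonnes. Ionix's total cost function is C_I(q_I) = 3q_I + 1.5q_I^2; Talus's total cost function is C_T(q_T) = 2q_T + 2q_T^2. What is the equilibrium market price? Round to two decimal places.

66.31

Ionix's profit: π_I = (95 - Q)q_I - (3q_I + (3/2)q_I²). Setting ∂π_I/∂q_I = 0: 92 - 5q_I - (q_T) = 0.
Talus's profit: π_T = (95 - Q)q_T - (2q_T + 2q_T²). Setting ∂π_T/∂q_T = 0: 93 - 6q_T - (q_I) = 0.
Rearranging gives the reaction functions q_I = (92 - q_T)/5 and q_T = (93 - q_I)/6.
Substituting one into the other gives q_I = 459/29 and q_T = 373/29.
Total output Q = 832/29, so price P = 95 - 832/29 = 1923/29.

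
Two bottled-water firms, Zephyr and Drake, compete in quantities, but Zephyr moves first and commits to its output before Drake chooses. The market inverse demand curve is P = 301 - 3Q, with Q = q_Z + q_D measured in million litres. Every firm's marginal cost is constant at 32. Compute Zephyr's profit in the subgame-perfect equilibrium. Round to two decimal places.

3015.04

Solve by backward induction. Given q_Z, the follower Drake maximises π_D = (301 - 3q_Z - 3q_D)q_D - 32q_D.
∂π_D/∂q_D = 269 - 3q_Z - 6q_D = 0 gives the reaction function q_D = (269 - 3q_Z)/6.
Zephyr substitutes q_D(q_Z) into its own profit: π_Z = q_Z(301 - 3q_Z - (269 - 3q_Z)/2) - 32q_Z = (333/2 - (3/2)q_Z)q_Z - 32q_Z.
Leader FOC: 269/2 - 3q_Z = 0, so q_Z = 269/6.
Then q_D = (269 - 3·(269/6))/6 = 269/12.
Price P = 301 - 3·(269/4) = 397/4.
Zephyr's profit: (397/4 - 32)·(269/6) = 3015.0417.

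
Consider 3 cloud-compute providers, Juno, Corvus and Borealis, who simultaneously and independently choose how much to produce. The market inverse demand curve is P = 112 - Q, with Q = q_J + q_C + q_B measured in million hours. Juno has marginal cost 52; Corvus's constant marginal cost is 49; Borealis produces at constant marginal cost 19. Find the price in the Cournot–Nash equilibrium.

Juno's profit: π_J = (112 - Q)q_J - (52q_J). Setting ∂π_J/∂q_J = 0: 60 - 2q_J - (q_C + q_B) = 0.
Corvus's profit: π_C = (112 - Q)q_C - (49q_C). Setting ∂π_C/∂q_C = 0: 63 - 2q_C - (q_J + q_B) = 0.
Borealis's first-order condition: 93 - 2q_B - (q_J + q_C) = 0.
Adding the 3 conditions: 216 − 2Q − 2Q = 0, i.e. Q = 54.
Back-substituting: q_J = (60 − 54) = 6, q_C = (63 − 54) = 9, q_B = (93 − 54) = 39.
Total output Q = 54, so price P = 112 - 54 = 58.

58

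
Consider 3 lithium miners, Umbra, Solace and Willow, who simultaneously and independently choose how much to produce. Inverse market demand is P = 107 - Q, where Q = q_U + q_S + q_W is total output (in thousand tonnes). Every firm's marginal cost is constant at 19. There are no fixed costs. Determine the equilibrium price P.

A representative firm's profit is π_i = q_i(107 - Q) - 19q_i.
Setting ∂π_i/∂q_i = 0 with rivals' quantities fixed: 88 - 2q_i - Σ_{j≠i} q_j = 0.
With identical firms every q_j equals q_i, so Σ_{j≠i} q_j = 2q_i and 88 = 4q_i, giving q_i = 22.
Total output Q = 66, so price P = 107 - 66 = 41.

41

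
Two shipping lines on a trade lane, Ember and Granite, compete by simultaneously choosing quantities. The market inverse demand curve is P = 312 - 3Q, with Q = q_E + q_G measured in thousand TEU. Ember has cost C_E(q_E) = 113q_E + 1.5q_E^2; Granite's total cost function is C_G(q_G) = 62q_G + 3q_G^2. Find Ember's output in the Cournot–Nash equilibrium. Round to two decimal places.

16.55

Ember's profit: π_E = (312 - 3Q)q_E - (113q_E + (3/2)q_E²). Setting ∂π_E/∂q_E = 0: 199 - 9q_E - 3(q_G) = 0.
Granite's first-order condition: 250 - 12q_G - 3(q_E) = 0.
So q_E = (199 - 3q_G)/9 and q_G = (250 - 3q_E)/12.
Solving the pair: q_E = 182/11, q_G = 551/33.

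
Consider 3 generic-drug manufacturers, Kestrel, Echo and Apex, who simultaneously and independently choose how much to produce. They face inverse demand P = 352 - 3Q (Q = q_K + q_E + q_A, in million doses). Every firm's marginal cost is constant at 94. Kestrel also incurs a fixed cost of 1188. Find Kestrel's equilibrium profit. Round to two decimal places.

Each firm earns π_i = (352 - 3Q)q_i - 94q_i.
Setting ∂π_i/∂q_i = 0 with rivals' quantities fixed: 258 - 6q_i - 3·Σ_{j≠i} q_j = 0.
By symmetry each firm produces the same amount; substituting Σ_{j≠i} q_j = 2q_i yields q_i = 258/12 = 43/2.
Price P = 352 - 3·(129/2) = 317/2.
Kestrel's profit: (317/2 - 94)·(43/2) - 1188 = 795/4.

198.75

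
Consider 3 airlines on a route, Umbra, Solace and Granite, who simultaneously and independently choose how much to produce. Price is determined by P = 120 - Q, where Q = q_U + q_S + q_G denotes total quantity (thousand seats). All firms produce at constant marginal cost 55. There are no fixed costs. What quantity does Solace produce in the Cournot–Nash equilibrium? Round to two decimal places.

16.25

A representative firm's profit is π_i = q_i(120 - Q) - 55q_i.
Setting ∂π_i/∂q_i = 0 with rivals' quantities fixed: 65 - 2q_i - Σ_{j≠i} q_j = 0.
By symmetry each firm produces the same amount; substituting Σ_{j≠i} q_j = 2q_i yields q_i = 65/4.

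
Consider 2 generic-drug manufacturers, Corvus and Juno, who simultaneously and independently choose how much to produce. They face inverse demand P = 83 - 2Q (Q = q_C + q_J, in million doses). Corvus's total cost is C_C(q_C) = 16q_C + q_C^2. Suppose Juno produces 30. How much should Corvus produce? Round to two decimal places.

With the rival's output fixed at 30, Corvus's profit is π_C = (83 - 2·30 - 2q_C)q_C - (16q_C + q_C²) = (23 - 2q_C)q_C - (16q_C + q_C²).
∂π_C/∂q_C = 7 - 6q_C = 0, so q_C = 7/6.

1.17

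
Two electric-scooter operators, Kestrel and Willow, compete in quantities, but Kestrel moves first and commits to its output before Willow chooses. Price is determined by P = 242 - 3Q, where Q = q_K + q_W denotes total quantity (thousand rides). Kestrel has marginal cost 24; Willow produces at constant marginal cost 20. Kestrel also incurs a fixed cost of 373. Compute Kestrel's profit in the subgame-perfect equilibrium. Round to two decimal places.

1535.17

The follower Willow best-responds to any q_K: π_W = (242 - 3Q)q_W - 20q_W.
Follower FOC: 222 - 3q_K - 6q_W = 0, so q_W(q_K) = (222 - 3q_K)/6.
Kestrel substitutes q_W(q_K) into its own profit: π_K = q_K(242 - 3q_K - (222 - 3q_K)/2) - 24q_K = (131 - (3/2)q_K)q_K - 24q_K.
Maximising: ∂π_K/∂q_K = 107 - 3q_K = 0, giving q_K = 107/3.
Then q_W = (222 - 3·(107/3))/6 = 115/6.
Price P = 242 - 3·(329/6) = 155/2.
Kestrel's profit: (155/2 - 24)·(107/3) - 373 = 1535.1667.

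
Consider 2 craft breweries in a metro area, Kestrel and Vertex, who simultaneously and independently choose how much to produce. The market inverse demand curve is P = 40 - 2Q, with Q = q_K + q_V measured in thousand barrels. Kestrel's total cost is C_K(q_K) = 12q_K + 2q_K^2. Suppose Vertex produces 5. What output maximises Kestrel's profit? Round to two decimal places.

2.25

With the rival's output fixed at 5, Kestrel's profit is π_K = (40 - 2·5 - 2q_K)q_K - (12q_K + 2q_K²) = (30 - 2q_K)q_K - (12q_K + 2q_K²).
∂π_K/∂q_K = 18 - 8q_K = 0, so q_K = 9/4.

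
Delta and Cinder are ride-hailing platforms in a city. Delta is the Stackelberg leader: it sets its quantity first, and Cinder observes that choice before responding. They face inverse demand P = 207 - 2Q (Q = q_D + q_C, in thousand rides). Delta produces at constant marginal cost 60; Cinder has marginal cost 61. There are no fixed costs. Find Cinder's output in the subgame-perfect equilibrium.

The follower Cinder best-responds to any q_D: π_C = (207 - 2Q)q_C - 61q_C.
∂π_C/∂q_C = 146 - 2q_D - 4q_C = 0 gives the reaction function q_C = (146 - 2q_D)/4.
The leader anticipates this reaction. Substituting into P = 207 - 2Q gives P = 134 - q_D, so π_D = (134 - q_D)q_D - 60q_D.
The leader's first-order condition 74 - 2q_D = 0 yields q_D = 37.
Then q_C = (146 - 2·37)/4 = 18.

18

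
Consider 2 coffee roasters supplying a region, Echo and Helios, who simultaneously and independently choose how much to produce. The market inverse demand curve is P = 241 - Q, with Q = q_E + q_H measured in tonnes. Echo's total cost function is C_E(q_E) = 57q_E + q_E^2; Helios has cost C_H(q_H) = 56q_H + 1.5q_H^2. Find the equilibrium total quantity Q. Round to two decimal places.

Echo's profit: π_E = (241 - Q)q_E - (57q_E + q_E²). Setting ∂π_E/∂q_E = 0: 184 - 4q_E - (q_H) = 0.
Helios's profit: π_H = (241 - Q)q_H - (56q_H + (3/2)q_H²). Setting ∂π_H/∂q_H = 0: 185 - 5q_H - (q_E) = 0.
Best responses: q_E = (184 - q_H)/4, q_H = (185 - q_E)/5.
Substituting one into the other gives q_E = 735/19 and q_H = 556/19.
Total output Q = 735/19 + 556/19 = 1291/19.

67.95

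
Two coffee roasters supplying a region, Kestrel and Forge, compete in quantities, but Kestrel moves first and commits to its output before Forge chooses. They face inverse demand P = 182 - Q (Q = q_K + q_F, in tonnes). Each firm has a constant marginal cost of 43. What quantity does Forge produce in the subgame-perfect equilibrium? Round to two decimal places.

Solve by backward induction. Given q_K, the follower Forge maximises π_F = (182 - q_K - q_F)q_F - 43q_F.
Setting the follower's marginal profit to zero, 139 - q_K - 2q_F = 0, i.e. q_F = (139 - q_K)/2.
Kestrel substitutes q_F(q_K) into its own profit: π_K = q_K(182 - q_K - (139 - q_K)/2) - 43q_K = (225/2 - (1/2)q_K)q_K - 43q_K.
Maximising: ∂π_K/∂q_K = 139/2 - q_K = 0, giving q_K = 139/2.
Then q_F = (139 - 139/2)/2 = 139/4.

34.75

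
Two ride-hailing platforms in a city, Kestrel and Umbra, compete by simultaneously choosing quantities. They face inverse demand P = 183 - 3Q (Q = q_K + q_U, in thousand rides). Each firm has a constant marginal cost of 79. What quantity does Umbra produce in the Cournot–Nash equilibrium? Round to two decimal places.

11.56

A representative firm's profit is π_i = q_i(183 - 3Q) - 79q_i.
First-order condition (treating rivals' output as given): 104 - 6q_i - 3q_j = 0.
By symmetry each firm produces the same amount; substituting q_j = q_i yields q_i = 104/9.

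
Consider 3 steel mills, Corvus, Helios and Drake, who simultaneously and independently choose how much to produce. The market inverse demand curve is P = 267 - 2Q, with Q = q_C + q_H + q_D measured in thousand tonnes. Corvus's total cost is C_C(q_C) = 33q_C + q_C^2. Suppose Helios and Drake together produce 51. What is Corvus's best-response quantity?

With rivals' combined output fixed at 51, Corvus's profit is π_C = (267 - 2·51 - 2q_C)q_C - (33q_C + q_C²) = (165 - 2q_C)q_C - (33q_C + q_C²).
∂π_C/∂q_C = 132 - 6q_C = 0, so q_C = 22.

22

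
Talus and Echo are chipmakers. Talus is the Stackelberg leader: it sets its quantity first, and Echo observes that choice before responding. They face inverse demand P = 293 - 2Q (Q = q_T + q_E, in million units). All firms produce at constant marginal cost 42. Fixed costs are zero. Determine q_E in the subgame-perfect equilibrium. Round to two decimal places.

Solve by backward induction. Given q_T, the follower Echo maximises π_E = (293 - 2q_T - 2q_E)q_E - 42q_E.
∂π_E/∂q_E = 251 - 2q_T - 4q_E = 0 gives the reaction function q_E = (251 - 2q_T)/4.
The leader anticipates this reaction. Substituting into P = 293 - 2Q gives P = 335/2 - q_T, so π_T = (335/2 - q_T)q_T - 42q_T.
The leader's first-order condition 251/2 - 2q_T = 0 yields q_T = 251/4.
Then q_E = (251 - 2·(251/4))/4 = 251/8.

31.38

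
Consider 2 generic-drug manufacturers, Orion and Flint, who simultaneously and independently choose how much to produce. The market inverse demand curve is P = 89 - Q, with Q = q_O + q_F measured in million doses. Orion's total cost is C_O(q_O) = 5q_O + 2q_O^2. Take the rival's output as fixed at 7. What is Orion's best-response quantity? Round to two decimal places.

12.83

With the rival's output fixed at 7, Orion's profit is π_O = (89 - 7 - q_O)q_O - (5q_O + 2q_O²) = (82 - q_O)q_O - (5q_O + 2q_O²).
∂π_O/∂q_O = 77 - 6q_O = 0, so q_O = 77/6.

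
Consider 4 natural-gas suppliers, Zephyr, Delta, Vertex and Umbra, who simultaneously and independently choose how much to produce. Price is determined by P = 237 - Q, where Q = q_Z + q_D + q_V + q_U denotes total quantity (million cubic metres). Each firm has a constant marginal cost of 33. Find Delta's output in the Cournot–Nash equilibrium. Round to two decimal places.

40.80

Each firm earns π_i = (237 - Q)q_i - 33q_i.
First-order condition (treating rivals' output as given): 204 - 2q_i - Σ_{j≠i} q_j = 0.
By symmetry each firm produces the same amount; substituting Σ_{j≠i} q_j = 3q_i yields q_i = 204/5.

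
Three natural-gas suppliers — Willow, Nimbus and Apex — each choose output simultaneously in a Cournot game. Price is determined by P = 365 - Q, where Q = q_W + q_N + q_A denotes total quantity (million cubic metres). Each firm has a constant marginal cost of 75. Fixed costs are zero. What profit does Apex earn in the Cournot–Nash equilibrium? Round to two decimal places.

Each firm earns π_i = (365 - Q)q_i - 75q_i.
Setting ∂π_i/∂q_i = 0 with rivals' quantities fixed: 290 - 2q_i - Σ_{j≠i} q_j = 0.
By symmetry each firm produces the same amount; substituting Σ_{j≠i} q_j = 2q_i yields q_i = 290/4 = 145/2.
Price P = 365 - 435/2 = 295/2.
Apex's profit: (295/2 - 75)·(145/2) = 5256.2500.

5256.25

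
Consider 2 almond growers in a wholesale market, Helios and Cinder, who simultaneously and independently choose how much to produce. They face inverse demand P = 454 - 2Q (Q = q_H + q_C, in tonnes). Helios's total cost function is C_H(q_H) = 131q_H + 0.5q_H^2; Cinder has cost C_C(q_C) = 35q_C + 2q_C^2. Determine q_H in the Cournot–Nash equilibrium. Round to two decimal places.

48.50

Helios's profit: π_H = (454 - 2Q)q_H - (131q_H + (1/2)q_H²). Setting ∂π_H/∂q_H = 0: 323 - 5q_H - 2(q_C) = 0.
Cinder's first-order condition: 419 - 8q_C - 2(q_H) = 0.
Best responses: q_H = (323 - 2q_C)/5, q_C = (419 - 2q_H)/8.
Solving the pair: q_H = 97/2, q_C = 161/4.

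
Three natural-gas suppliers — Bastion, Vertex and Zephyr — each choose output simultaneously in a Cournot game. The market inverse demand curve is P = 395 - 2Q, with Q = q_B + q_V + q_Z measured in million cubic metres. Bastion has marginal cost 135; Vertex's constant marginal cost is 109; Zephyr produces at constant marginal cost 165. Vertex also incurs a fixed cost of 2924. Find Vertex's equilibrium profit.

1308

Bastion's profit: π_B = (395 - 2Q)q_B - (135q_B). Setting ∂π_B/∂q_B = 0: 260 - 4q_B - 2(q_V + q_Z) = 0.
Vertex's first-order condition: 286 - 4q_V - 2(q_B + q_Z) = 0.
Zephyr's profit: π_Z = (395 - 2Q)q_Z - (165q_Z). Setting ∂π_Z/∂q_Z = 0: 230 - 4q_Z - 2(q_B + q_V) = 0.
Adding the 3 conditions: 776 − 4Q − 4Q = 0, i.e. Q = 97.
Back-substituting: q_B = (260 − 194)/2 = 33, q_V = (286 − 194)/2 = 46, q_Z = (230 − 194)/2 = 18.
Price P = 395 - 2·97 = 201.
Vertex's profit: (201 - 109)·46 - 2924 = 1308.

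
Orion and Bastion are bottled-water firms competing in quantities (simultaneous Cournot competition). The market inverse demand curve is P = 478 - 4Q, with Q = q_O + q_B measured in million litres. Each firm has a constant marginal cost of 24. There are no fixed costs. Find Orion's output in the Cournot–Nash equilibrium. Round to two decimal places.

A representative firm's profit is π_i = q_i(478 - 4Q) - 24q_i.
Setting ∂π_i/∂q_i = 0 with rivals' quantities fixed: 454 - 8q_i - 4q_j = 0.
With identical firms every q_j equals q_i, so q_j = q_i and 454 = 12q_i, giving q_i = 227/6.

37.83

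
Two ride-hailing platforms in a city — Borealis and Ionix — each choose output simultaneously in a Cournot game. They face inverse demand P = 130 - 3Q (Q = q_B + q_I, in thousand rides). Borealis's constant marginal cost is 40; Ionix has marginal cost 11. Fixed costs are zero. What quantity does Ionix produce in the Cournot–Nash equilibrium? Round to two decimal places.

Borealis's profit: π_B = (130 - 3Q)q_B - (40q_B). Setting ∂π_B/∂q_B = 0: 90 - 6q_B - 3(q_I) = 0.
Ionix's first-order condition: 119 - 6q_I - 3(q_B) = 0.
Rearranging gives the reaction functions q_B = (90 - 3q_I)/6 and q_I = (119 - 3q_B)/6.
Solving the pair: q_B = 61/9, q_I = 148/9.

16.44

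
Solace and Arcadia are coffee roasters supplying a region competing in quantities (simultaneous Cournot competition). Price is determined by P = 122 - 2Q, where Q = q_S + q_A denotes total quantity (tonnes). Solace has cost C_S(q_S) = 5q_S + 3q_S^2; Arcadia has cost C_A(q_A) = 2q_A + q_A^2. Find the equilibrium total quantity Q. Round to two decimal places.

25.50

Solace's profit: π_S = (122 - 2Q)q_S - (5q_S + 3q_S²). Setting ∂π_S/∂q_S = 0: 117 - 10q_S - 2(q_A) = 0.
Arcadia's profit: π_A = (122 - 2Q)q_A - (2q_A + q_A²). Setting ∂π_A/∂q_A = 0: 120 - 6q_A - 2(q_S) = 0.
Best responses: q_S = (117 - 2q_A)/10, q_A = (120 - 2q_S)/6.
Solving the pair: q_S = 33/4, q_A = 69/4.
Total output Q = 33/4 + 69/4 = 51/2.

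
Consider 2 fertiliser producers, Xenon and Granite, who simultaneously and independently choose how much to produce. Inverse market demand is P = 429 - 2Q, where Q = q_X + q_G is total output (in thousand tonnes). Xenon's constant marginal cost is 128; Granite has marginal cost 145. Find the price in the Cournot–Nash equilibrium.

234

Xenon's profit: π_X = (429 - 2Q)q_X - (128q_X). Setting ∂π_X/∂q_X = 0: 301 - 4q_X - 2(q_G) = 0.
Granite's profit: π_G = (429 - 2Q)q_G - (145q_G). Setting ∂π_G/∂q_G = 0: 284 - 4q_G - 2(q_X) = 0.
Rearranging gives the reaction functions q_X = (301 - 2q_G)/4 and q_G = (284 - 2q_X)/4.
Substituting one into the other gives q_X = 53 and q_G = 89/2.
Total output Q = 195/2, so price P = 429 - 2·(195/2) = 234.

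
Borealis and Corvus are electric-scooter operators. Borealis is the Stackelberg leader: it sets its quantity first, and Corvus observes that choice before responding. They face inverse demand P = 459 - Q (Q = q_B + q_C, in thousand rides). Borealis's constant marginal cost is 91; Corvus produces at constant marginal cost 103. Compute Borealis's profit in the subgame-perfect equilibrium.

18050

Solve by backward induction. Given q_B, the follower Corvus maximises π_C = (459 - q_B - q_C)q_C - 103q_C.
Setting the follower's marginal profit to zero, 356 - q_B - 2q_C = 0, i.e. q_C = (356 - q_B)/2.
The leader anticipates this reaction. Substituting into P = 459 - Q gives P = 281 - (1/2)q_B, so π_B = (281 - (1/2)q_B)q_B - 91q_B.
Leader FOC: 190 - q_B = 0, so q_B = 190.
Then q_C = (356 - 190)/2 = 83.
Price P = 459 - 273 = 186.
Borealis's profit: (186 - 91)·190 = 18050.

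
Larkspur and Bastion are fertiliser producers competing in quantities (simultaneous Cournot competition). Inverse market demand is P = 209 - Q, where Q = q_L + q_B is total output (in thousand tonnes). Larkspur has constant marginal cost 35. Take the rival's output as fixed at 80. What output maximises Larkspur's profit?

47

With the rival's output fixed at 80, Larkspur's profit is π_L = (209 - 80 - q_L)q_L - (35q_L) = (129 - q_L)q_L - (35q_L).
∂π_L/∂q_L = 94 - 2q_L = 0, so q_L = 47.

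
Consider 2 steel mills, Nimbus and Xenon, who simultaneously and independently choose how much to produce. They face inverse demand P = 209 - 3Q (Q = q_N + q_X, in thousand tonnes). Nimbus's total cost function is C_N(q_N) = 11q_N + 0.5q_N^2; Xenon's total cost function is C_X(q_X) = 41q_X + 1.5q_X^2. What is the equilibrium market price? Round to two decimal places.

105.67

Nimbus's profit: π_N = (209 - 3Q)q_N - (11q_N + (1/2)q_N²). Setting ∂π_N/∂q_N = 0: 198 - 7q_N - 3(q_X) = 0.
Xenon's profit: π_X = (209 - 3Q)q_X - (41q_X + (3/2)q_X²). Setting ∂π_X/∂q_X = 0: 168 - 9q_X - 3(q_N) = 0.
Best responses: q_N = (198 - 3q_X)/7, q_X = (168 - 3q_N)/9.
Substituting one into the other gives q_N = 71/3 and q_X = 97/9.
Total output Q = 310/9, so price P = 209 - 3·(310/9) = 317/3.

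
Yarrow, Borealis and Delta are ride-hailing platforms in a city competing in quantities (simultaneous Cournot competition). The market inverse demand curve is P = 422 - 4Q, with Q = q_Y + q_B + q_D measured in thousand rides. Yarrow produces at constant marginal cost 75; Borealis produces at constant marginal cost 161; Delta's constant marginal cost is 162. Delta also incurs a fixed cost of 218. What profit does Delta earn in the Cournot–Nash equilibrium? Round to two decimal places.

244.25

Yarrow's profit: π_Y = (422 - 4Q)q_Y - (75q_Y). Setting ∂π_Y/∂q_Y = 0: 347 - 8q_Y - 4(q_B + q_D) = 0.
Borealis's first-order condition: 261 - 8q_B - 4(q_Y + q_D) = 0.
Delta's first-order condition: 260 - 8q_D - 4(q_Y + q_B) = 0.
Adding the 3 first-order conditions: 868 − 16Q = 0, so Q = 217/4.
Back-substituting: q_Y = (347 − 217)/4 = 65/2, q_B = (261 − 217)/4 = 11, q_D = (260 − 217)/4 = 43/4.
Price P = 422 - 4·(217/4) = 205.
Delta's profit: (205 - 162)·(43/4) - 218 = 977/4.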